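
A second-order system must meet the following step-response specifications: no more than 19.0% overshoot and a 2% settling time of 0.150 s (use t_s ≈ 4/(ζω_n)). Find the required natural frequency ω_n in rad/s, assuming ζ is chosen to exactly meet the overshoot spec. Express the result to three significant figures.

ω_n ≈ 57.1 rad/s

ζ = −ln(OS)/√(π² + (ln OS)²). With OS = 0.190, ln OS = −1.661 and ζ = 1.661/3.554 = 0.467.
Then ω_n = 4/(ζ t_s) = 4/(0.467 × 0.150) = 57.1 rad/s.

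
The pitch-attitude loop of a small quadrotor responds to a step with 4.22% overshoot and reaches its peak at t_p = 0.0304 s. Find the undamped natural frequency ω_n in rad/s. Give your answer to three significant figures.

ω_n ≈ 147 rad/s

ζ from %OS: ζ = |ln 0.0422|/√(π²+ln²0.0422) = 0.710.
From t_p = π/ω_d, ω_d = π/0.0304 = 103 rad/s, so ω_n = ω_d/√(1−ζ²) = 147 rad/s.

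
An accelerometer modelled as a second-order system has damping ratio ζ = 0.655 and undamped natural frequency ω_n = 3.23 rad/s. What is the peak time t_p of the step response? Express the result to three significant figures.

The damped frequency is ω_d = ω_n√(1−ζ²) = 3.23·√(1−0.429) = 2.44 rad/s.
Peak time t_p = π/ω_d = π/2.44 = 1.29 s.

t_p ≈ 1.29 s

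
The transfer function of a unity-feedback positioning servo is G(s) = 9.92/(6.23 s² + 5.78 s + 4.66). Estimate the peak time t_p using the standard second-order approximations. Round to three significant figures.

Dividing through by 6.23: denominator becomes s² + 0.9278 s + 0.7480.
So ω_n = √0.7480 = 0.865 rad/s and ζ = 0.9278/(2·0.865) = 0.536.
ω_d = 0.865·√(1 − 0.536²) = 0.730 rad/s. t_p = π/ω_d = 4.30 s.

t_p ≈ 4.30 s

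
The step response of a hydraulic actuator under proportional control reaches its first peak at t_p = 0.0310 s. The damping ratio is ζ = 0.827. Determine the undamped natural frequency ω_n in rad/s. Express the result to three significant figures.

Peak time t_p = π/ω_d, so ω_d = π/t_p = π/0.0310 = 101 rad/s.
ω_n = ω_d/√(1−ζ²) = 101/√0.316 = 180 rad/s.

ω_n ≈ 180 rad/s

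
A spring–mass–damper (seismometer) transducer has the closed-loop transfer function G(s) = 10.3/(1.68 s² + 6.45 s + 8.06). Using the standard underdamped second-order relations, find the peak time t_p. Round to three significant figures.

Dividing through by 1.68: denominator becomes s² + 3.839 s + 4.798.
So ω_n = √4.798 = 2.19 rad/s and ζ = 3.839/(2·2.19) = 0.876.
ω_d = ω_n√(1−ζ²) = 1.05 rad/s. t_p = π/ω_d = 2.98 s.

t_p ≈ 2.98 s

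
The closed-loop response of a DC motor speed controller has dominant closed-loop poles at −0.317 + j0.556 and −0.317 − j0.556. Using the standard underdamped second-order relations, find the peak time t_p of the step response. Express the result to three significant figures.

t_p = π/ω_d with ω_d = 0.556 (the imaginary part), so t_p = 5.65 s.

t_p ≈ 5.65 s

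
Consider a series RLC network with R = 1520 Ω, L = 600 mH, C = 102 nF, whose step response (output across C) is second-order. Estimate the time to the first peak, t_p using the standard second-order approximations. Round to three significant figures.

For a series RLC circuit (capacitor voltage as output), ω_n = 1/√(LC) = 1/√(600 mH · 102 nF) = 4040 rad/s.
ζ = (R/2)·√(C/L) = (1520/2)·√(102 nF/600 mH) = 0.313.
The damped frequency ω_d = ω_n√(1−ζ²) = 3840 rad/s. t_p = π/ω_d = 0.000818 s.

t_p ≈ 0.000818 s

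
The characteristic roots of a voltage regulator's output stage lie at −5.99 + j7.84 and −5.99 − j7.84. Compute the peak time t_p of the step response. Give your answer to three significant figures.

t_p ≈ 0.401 s

t_p = π/ω_d with ω_d = 7.84 (the imaginary part), so t_p = 0.401 s.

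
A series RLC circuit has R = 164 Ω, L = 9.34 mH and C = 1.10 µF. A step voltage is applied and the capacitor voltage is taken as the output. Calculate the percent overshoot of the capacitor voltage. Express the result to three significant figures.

%OS ≈ 0.218%

For a series RLC circuit (capacitor voltage as output), ω_n = 1/√(LC) = 1/√(9.34 mH · 1.10 µF) = 9870 rad/s.
ζ = (R/2)·√(C/L) = (164/2)·√(1.10 µF/9.34 mH) = 0.890.
%OS = 100·exp(−πζ/√(1−ζ²)) = 0.218%.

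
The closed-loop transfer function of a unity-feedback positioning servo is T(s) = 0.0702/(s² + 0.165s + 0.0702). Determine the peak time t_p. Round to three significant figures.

Matching coefficients with s² + 2ζω_n s + ω_n² gives ω_n² = 0.0702 ⇒ ω_n = 0.265 rad/s, and ζ = 0.165/(2ω_n) = 0.311.
The damped frequency ω_d = ω_n√(1−ζ²) = 0.252 rad/s. Then t_p = π/ω_d = 12.5 s.

t_p ≈ 12.5 s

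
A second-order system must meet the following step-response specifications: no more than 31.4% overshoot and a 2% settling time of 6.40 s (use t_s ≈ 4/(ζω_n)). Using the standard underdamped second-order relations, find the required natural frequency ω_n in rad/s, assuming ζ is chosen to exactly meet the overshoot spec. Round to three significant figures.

ω_n ≈ 1.81 rad/s

From %OS = 100·exp(−πζ/√(1−ζ²)), invert to get ζ = −ln(OS)/√(π² + ln²(OS)) with OS = 0.314.
−ln 0.314 = 1.158, so ζ = 1.158/√(π² + 1.342) = 0.346.
From t_s ≈ 4/(ζω_n): ω_n = 4/(ζ·t_s) = 4/(0.346·6.40) = 1.81 rad/s.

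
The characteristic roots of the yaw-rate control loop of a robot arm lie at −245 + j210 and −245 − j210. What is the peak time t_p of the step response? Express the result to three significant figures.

t_p ≈ 0.0150 s

t_p = π/ω_d with ω_d = 210 (the imaginary part), so t_p = 0.0150 s.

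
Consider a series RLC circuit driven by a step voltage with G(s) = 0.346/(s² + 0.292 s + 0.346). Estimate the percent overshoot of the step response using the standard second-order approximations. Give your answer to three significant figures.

%OS ≈ 44.7%

ω_n = √0.346 = 0.588 rad/s; ζ = 0.292/(2·0.588) = 0.248.
Overshoot: exp(−π·0.248/√(1−0.248²)) = 0.447, i.e. 44.7%.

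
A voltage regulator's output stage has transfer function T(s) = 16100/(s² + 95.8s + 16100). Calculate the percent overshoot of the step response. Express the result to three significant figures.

%OS ≈ 27.8%

Matching coefficients with s² + 2ζω_n s + ω_n² gives ω_n² = 16100 ⇒ ω_n = 127 rad/s, and ζ = 95.8/(2ω_n) = 0.378.
%OS = 100·exp(−πζ/√(1−ζ²)) = 27.8%.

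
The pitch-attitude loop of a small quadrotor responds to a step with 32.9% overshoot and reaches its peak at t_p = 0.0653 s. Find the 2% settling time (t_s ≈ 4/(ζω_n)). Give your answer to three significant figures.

From the overshoot, ζ = −ln(OS)/√(π²+ln²(OS)) = 0.334.
t_p = π/ω_d ⇒ ω_d = 48.1 rad/s; then ω_n = ω_d/√(1−ζ²) = 51.0 rad/s.
t_s ≈ 4/(ζω_n) = 4/(0.334·51.0) = 0.235 s.

t_s ≈ 0.235 s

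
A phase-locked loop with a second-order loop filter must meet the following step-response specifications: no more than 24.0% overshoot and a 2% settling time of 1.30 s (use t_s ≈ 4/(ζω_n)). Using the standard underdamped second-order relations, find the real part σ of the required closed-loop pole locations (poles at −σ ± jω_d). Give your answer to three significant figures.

The settling-time spec alone fixes σ = ζω_n = 4/t_s = 4/1.30 = 3.08.
(Overshoot then fixes ζ = 0.414 and hence ω_d = σ·√(1−ζ²)/ζ = 6.77 rad/s.)

σ ≈ 3.08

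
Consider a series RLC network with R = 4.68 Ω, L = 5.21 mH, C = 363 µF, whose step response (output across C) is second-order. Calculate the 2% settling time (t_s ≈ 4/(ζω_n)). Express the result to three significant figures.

t_s ≈ 0.00891 s

For a series RLC circuit (capacitor voltage as output), ω_n = 1/√(LC) = 1/√(5.21 mH · 363 µF) = 727 rad/s.
ζ = (R/2)·√(C/L) = (4.68/2)·√(363 µF/5.21 mH) = 0.618.
t_s ≈ 4/(ζω_n) = 0.00891 s.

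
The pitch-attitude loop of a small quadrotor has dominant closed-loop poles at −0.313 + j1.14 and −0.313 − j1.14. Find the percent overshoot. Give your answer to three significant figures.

The poles are at −σ ± jω_d with σ = 0.313 and ω_d = 1.14, so ω_n = √(σ²+ω_d²) = 1.18 rad/s and ζ = σ/ω_n = 0.265.
Overshoot: exp(−π·0.265/√(1−0.265²)) = 0.422, i.e. 42.2%.

%OS ≈ 42.2%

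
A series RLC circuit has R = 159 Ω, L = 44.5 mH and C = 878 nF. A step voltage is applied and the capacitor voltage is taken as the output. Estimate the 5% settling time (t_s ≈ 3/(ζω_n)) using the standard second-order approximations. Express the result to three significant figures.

For a series RLC circuit (capacitor voltage as output), ω_n = 1/√(LC) = 1/√(44.5 mH · 878 nF) = 5060 rad/s.
ζ = (R/2)·√(C/L) = (159/2)·√(878 nF/44.5 mH) = 0.353.
t_s ≈ 3/(ζω_n) = 0.00168 s.

t_s ≈ 0.00168 s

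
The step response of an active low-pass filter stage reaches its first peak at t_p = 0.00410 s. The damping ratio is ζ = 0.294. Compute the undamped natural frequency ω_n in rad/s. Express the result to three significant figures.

ω_n ≈ 802 rad/s

Peak time t_p = π/ω_d, so ω_d = π/t_p = π/0.00410 = 766 rad/s.
ω_n = ω_d/√(1−ζ²) = 766/√0.914 = 802 rad/s.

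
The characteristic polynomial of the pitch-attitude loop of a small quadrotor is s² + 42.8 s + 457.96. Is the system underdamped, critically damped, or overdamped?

a² − 4b = 42.8² − 4·457.96 = 0 (repeated real root); the system is critically damped.

critically damped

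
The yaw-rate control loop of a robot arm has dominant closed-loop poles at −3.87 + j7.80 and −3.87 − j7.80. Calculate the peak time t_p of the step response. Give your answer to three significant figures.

t_p = π/ω_d with ω_d = 7.80 (the imaginary part), so t_p = 0.403 s.

t_p ≈ 0.403 s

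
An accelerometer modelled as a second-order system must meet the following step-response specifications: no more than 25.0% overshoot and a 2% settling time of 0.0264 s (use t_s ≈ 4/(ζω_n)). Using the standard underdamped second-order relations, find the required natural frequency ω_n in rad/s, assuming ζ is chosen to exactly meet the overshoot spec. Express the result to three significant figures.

ω_n ≈ 375 rad/s

Inverting the overshoot relation: ζ = |ln 0.250|/√(π² + ln²0.250) = 0.404.
Then ω_n = 4/(ζ t_s) = 4/(0.404 × 0.0264) = 375 rad/s.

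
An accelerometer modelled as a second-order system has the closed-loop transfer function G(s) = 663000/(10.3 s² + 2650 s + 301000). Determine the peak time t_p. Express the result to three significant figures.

t_p ≈ 0.0279 s

Dividing through by 10.3: denominator becomes s² + 257.3 s + 29220.
So ω_n = √29220 = 171 rad/s and ζ = 257.3/(2·171) = 0.753.
ω_d = ω_n√(1−ζ²) = 113 rad/s. t_p = π/ω_d = 0.0279 s.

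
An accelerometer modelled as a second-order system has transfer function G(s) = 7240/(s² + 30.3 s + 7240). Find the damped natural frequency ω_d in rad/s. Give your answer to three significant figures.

ω_d ≈ 83.7 rad/s

Matching coefficients with s² + 2ζω_n s + ω_n² gives ω_n² = 7240 ⇒ ω_n = 85.1 rad/s, and ζ = 30.3/(2ω_n) = 0.178.
ω_d = 85.1·√(1 − 0.178²) = 83.7 rad/s.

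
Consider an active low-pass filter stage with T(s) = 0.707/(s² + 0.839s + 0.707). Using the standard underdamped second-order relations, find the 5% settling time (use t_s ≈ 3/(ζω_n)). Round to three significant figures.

t_s ≈ 7.15 s

ω_n = √0.707 = 0.841 rad/s; ζ = 0.839/(2·0.841) = 0.499.
t_s ≈ 3/(ζω_n) = 3/(0.499·0.841) = 7.15 s.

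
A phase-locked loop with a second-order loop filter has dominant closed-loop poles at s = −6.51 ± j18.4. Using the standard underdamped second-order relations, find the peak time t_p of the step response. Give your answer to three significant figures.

t_p = π/ω_d with ω_d = 18.4 (the imaginary part), so t_p = 0.171 s.

t_p ≈ 0.171 s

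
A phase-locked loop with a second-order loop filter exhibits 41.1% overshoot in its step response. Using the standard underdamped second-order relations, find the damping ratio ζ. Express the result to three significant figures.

ζ ≈ 0.272

From %OS = 100·exp(−πζ/√(1−ζ²)), invert to get ζ = −ln(OS)/√(π² + ln²(OS)) with OS = 0.411.
−ln 0.411 = 0.8892, so ζ = 0.8892/√(π² + 0.7906) = 0.272.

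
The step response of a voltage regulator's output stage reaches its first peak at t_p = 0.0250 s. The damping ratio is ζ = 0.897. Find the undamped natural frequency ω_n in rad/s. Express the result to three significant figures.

Peak time t_p = π/ω_d, so ω_d = π/t_p = π/0.0250 = 126 rad/s.
ω_n = ω_d/√(1−ζ²) = 126/√0.195 = 284 rad/s.

ω_n ≈ 284 rad/s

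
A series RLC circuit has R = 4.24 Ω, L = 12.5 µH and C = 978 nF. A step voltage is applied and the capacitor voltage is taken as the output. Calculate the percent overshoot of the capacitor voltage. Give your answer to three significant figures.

%OS ≈ 9.89%

For a series RLC circuit (capacitor voltage as output), ω_n = 1/√(LC) = 1/√(12.5 µH · 978 nF) = 286000 rad/s.
ζ = (R/2)·√(C/L) = (4.24/2)·√(978 nF/12.5 µH) = 0.593.
Overshoot: exp(−π·0.593/√(1−0.593²)) = 0.0989, i.e. 9.89%.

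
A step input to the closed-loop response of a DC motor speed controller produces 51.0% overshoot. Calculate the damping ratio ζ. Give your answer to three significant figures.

From %OS = 100·exp(−πζ/√(1−ζ²)), invert to get ζ = −ln(OS)/√(π² + ln²(OS)) with OS = 0.510.
−ln 0.510 = 0.6733, so ζ = 0.6733/√(π² + 0.4534) = 0.210.

ζ ≈ 0.210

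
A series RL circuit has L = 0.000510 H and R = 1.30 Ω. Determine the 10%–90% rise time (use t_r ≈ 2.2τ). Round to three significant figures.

τ = L/R = 0.000510/1.30 = 0.000392 s.
t_r ≈ 2.2τ = 0.000863 s.

t_r ≈ 0.000863 s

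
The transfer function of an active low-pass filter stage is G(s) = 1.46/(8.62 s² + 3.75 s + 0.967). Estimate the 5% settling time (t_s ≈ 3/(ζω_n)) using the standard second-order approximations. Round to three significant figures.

t_s ≈ 13.8 s

Dividing through by 8.62: denominator becomes s² + 0.4350 s + 0.1122.
So ω_n = √0.1122 = 0.335 rad/s and ζ = 0.4350/(2·0.335) = 0.649.
t_s ≈ 3/(ζω_n) = 13.8 s.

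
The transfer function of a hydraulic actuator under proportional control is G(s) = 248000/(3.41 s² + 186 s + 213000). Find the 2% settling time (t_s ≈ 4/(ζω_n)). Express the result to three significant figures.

t_s ≈ 0.147 s

Dividing through by 3.41: denominator becomes s² + 54.55 s + 62460.
So ω_n = √62460 = 250 rad/s and ζ = 54.55/(2·250) = 0.109.
t_s ≈ 4/(ζω_n) = 0.147 s.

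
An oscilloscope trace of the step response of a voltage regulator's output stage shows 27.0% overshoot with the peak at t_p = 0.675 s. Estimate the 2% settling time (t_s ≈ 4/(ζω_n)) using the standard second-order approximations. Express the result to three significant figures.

The overshoot fixes ζ = −ln(OS)/√(π²+ln²(OS)) = 0.385.
t_p = π/ω_d ⇒ ω_d = 4.65 rad/s; then ω_n = ω_d/√(1−ζ²) = 5.04 rad/s.
t_s ≈ 4/(ζω_n) = 4/(0.385·5.04) = 2.06 s.

t_s ≈ 2.06 s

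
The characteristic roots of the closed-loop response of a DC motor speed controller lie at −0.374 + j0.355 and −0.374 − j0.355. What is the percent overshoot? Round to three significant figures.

%OS ≈ 3.65%

The poles are at −σ ± jω_d with σ = 0.374 and ω_d = 0.355, so ω_n = √(σ²+ω_d²) = 0.516 rad/s and ζ = σ/ω_n = 0.725.
%OS = 100·exp(−πζ/√(1−ζ²)) = 3.65%.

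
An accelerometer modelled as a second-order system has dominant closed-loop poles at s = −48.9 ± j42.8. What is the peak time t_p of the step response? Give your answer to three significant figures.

t_p = π/ω_d with ω_d = 42.8 (the imaginary part), so t_p = 0.0734 s.

t_p ≈ 0.0734 s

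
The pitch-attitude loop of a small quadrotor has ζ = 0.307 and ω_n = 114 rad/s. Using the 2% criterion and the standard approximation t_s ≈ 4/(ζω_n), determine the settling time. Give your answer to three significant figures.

t_s ≈ 0.114 s

t_s ≈ 4/(ζω_n) = 4/(0.307 × 114) = 0.114 s.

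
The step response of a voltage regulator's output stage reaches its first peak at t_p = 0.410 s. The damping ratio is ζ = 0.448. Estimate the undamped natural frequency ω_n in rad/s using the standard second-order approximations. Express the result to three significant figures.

Peak time t_p = π/ω_d, so ω_d = π/t_p = π/0.410 = 7.66 rad/s.
ω_n = ω_d/√(1−ζ²) = 7.66/√0.799 = 8.57 rad/s.

ω_n ≈ 8.57 rad/s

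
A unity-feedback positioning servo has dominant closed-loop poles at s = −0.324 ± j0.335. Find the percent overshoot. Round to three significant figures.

The poles are at −σ ± jω_d with σ = 0.324 and ω_d = 0.335, so ω_n = √(σ²+ω_d²) = 0.466 rad/s and ζ = σ/ω_n = 0.695.
%OS = 100 e^{−πζ/√(1−ζ²)} with ζ = 0.695 gives 4.79%.

%OS ≈ 4.79%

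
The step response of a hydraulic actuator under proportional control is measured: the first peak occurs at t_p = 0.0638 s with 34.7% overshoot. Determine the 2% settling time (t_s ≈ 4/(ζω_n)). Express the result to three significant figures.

t_s ≈ 0.241 s

ζ from %OS: ζ = |ln 0.347|/√(π²+ln²0.347) = 0.319.
t_p = π/ω_d ⇒ ω_d = 49.2 rad/s; then ω_n = ω_d/√(1−ζ²) = 52.0 rad/s.
t_s ≈ 4/(ζω_n) = 4/(0.319·52.0) = 0.241 s.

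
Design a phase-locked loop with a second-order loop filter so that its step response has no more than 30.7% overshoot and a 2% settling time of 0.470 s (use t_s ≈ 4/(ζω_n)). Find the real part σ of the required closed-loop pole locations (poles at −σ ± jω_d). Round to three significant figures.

σ ≈ 8.51

The settling-time spec alone fixes σ = ζω_n = 4/t_s = 4/0.470 = 8.51.
(Overshoot then fixes ζ = 0.352 and hence ω_d = σ·√(1−ζ²)/ζ = 22.6 rad/s.)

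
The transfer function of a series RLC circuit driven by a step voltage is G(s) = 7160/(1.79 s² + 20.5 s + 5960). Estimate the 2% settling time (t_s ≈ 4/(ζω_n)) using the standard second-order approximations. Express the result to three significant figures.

Dividing through by 1.79: denominator becomes s² + 11.45 s + 3330.
So ω_n = √3330 = 57.7 rad/s and ζ = 11.45/(2·57.7) = 0.0992.
t_s ≈ 4/(ζω_n) = 0.699 s.

t_s ≈ 0.699 s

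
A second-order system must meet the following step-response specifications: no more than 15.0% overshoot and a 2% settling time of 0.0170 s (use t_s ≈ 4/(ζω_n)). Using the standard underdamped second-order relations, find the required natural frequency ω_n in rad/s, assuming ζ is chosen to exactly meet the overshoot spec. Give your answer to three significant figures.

Inverting the overshoot relation: ζ = |ln 0.150|/√(π² + ln²0.150) = 0.517.
From t_s ≈ 4/(ζω_n): ω_n = 4/(ζ·t_s) = 4/(0.517·0.0170) = 455 rad/s.

ω_n ≈ 455 rad/s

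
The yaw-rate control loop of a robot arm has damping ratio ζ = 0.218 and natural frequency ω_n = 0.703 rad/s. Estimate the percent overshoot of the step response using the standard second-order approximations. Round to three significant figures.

%OS ≈ 49.6%

For an underdamped second-order system, %OS = 100·exp(−πζ/√(1−ζ²)).
πζ/√(1−ζ²) = π·0.218/√(1−0.0475) = 0.7017, so %OS = 100·e^(−0.7017) = 49.6%.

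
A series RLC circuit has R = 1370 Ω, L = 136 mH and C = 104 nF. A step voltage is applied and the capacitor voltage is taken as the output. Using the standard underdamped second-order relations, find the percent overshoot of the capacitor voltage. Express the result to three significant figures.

%OS ≈ 9.54%

For a series RLC circuit (capacitor voltage as output), ω_n = 1/√(LC) = 1/√(136 mH · 104 nF) = 8410 rad/s.
ζ = (R/2)·√(C/L) = (1370/2)·√(104 nF/136 mH) = 0.599.
Overshoot: exp(−π·0.599/√(1−0.599²)) = 0.0954, i.e. 9.54%.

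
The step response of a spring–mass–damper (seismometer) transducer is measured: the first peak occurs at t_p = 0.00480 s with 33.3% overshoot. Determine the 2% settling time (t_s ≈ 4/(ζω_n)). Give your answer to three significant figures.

t_s ≈ 0.0175 s

From the overshoot, ζ = −ln(OS)/√(π²+ln²(OS)) = 0.330.
From t_p = π/ω_d, ω_d = π/0.00480 = 654 rad/s, so ω_n = ω_d/√(1−ζ²) = 693 rad/s.
t_s ≈ 4/(ζω_n) = 4/(0.330·693) = 0.0175 s.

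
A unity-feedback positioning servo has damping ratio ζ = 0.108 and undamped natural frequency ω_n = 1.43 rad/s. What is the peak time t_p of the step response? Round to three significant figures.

The damped frequency is ω_d = ω_n√(1−ζ²) = 1.43·√(1−0.0117) = 1.42 rad/s.
Peak time t_p = π/ω_d = π/1.42 = 2.21 s.

t_p ≈ 2.21 s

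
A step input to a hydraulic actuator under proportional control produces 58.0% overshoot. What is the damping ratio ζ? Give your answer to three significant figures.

ζ ≈ 0.171

From %OS = 100·exp(−πζ/√(1−ζ²)), invert to get ζ = −ln(OS)/√(π² + ln²(OS)) with OS = 0.580.
−ln 0.580 = 0.5447, so ζ = 0.5447/√(π² + 0.2967) = 0.171.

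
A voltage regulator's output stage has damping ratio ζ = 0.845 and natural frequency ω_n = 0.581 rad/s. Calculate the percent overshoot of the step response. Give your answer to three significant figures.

For an underdamped second-order system, %OS = 100·exp(−πζ/√(1−ζ²)).
πζ/√(1−ζ²) = π·0.845/√(1−0.714) = 4.964, so %OS = 100·e^(−4.964) = 0.698%.

%OS ≈ 0.698%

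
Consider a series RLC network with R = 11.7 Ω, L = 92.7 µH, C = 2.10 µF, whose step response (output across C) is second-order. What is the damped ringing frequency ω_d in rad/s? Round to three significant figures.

ω_d ≈ 34000 rad/s

For a series RLC circuit (capacitor voltage as output), ω_n = 1/√(LC) = 1/√(92.7 µH · 2.10 µF) = 71700 rad/s.
ζ = (R/2)·√(C/L) = (11.7/2)·√(2.10 µF/92.7 µH) = 0.880.
The damped frequency ω_d = ω_n√(1−ζ²) = 34000 rad/s.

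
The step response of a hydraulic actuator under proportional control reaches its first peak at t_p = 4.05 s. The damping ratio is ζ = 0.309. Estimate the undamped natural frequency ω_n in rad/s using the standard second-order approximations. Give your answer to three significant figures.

Peak time t_p = π/ω_d, so ω_d = π/t_p = π/4.05 = 0.776 rad/s.
ω_n = ω_d/√(1−ζ²) = 0.776/√0.905 = 0.816 rad/s.

ω_n ≈ 0.816 rad/s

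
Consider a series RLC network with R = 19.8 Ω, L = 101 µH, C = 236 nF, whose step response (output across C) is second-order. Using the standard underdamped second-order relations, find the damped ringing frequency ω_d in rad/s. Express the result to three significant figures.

For a series RLC circuit (capacitor voltage as output), ω_n = 1/√(LC) = 1/√(101 µH · 236 nF) = 205000 rad/s.
ζ = (R/2)·√(C/L) = (19.8/2)·√(236 nF/101 µH) = 0.479.
ω_d = ω_n√(1−ζ²) = 180000 rad/s.

ω_d ≈ 180000 rad/s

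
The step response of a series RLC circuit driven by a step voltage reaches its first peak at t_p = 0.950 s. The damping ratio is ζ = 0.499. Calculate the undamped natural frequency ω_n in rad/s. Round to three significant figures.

ω_n ≈ 3.82 rad/s

Peak time t_p = π/ω_d, so ω_d = π/t_p = π/0.950 = 3.31 rad/s.
ω_n = ω_d/√(1−ζ²) = 3.31/√0.751 = 3.82 rad/s.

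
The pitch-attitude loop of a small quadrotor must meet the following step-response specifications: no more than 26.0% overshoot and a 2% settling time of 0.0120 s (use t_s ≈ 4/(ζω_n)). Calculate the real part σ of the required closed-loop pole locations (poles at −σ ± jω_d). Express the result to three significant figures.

The settling-time spec alone fixes σ = ζω_n = 4/t_s = 4/0.0120 = 333.
(Overshoot then fixes ζ = 0.394 and hence ω_d = σ·√(1−ζ²)/ζ = 777 rad/s.)

σ ≈ 333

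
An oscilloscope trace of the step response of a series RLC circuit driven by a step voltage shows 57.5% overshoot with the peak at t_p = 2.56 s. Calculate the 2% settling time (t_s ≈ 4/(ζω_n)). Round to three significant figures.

ζ from %OS: ζ = |ln 0.575|/√(π²+ln²0.575) = 0.173.
t_p = π/ω_d ⇒ ω_d = 1.23 rad/s; then ω_n = ω_d/√(1−ζ²) = 1.25 rad/s.
t_s ≈ 4/(ζω_n) = 4/(0.173·1.25) = 18.5 s.

t_s ≈ 18.5 s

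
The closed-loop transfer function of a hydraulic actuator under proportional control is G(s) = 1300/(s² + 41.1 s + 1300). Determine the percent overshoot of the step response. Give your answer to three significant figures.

%OS ≈ 11.3%

ω_n = √1300 = 36.1 rad/s; ζ = 41.1/(2·36.1) = 0.570.
Overshoot: exp(−π·0.570/√(1−0.570²)) = 0.113, i.e. 11.3%.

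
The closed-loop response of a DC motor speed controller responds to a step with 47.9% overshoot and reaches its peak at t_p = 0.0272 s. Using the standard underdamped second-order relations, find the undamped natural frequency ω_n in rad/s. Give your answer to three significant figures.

ω_n ≈ 119 rad/s

From the overshoot, ζ = −ln(OS)/√(π²+ln²(OS)) = 0.228.
From t_p = π/ω_d, ω_d = π/0.0272 = 115 rad/s, so ω_n = ω_d/√(1−ζ²) = 119 rad/s.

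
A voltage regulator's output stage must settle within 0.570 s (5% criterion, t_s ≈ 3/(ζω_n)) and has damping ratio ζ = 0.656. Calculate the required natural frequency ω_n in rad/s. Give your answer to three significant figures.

Rearranging t_s ≈ 3/(ζω_n) gives ω_n = 3/(ζ·t_s) = 3/(0.656 × 0.570) = 8.02 rad/s.

ω_n ≈ 8.02 rad/s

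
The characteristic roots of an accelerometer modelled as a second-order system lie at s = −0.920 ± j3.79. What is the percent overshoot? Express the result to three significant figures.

The poles are at −σ ± jω_d with σ = 0.920 and ω_d = 3.79, so ω_n = √(σ²+ω_d²) = 3.90 rad/s and ζ = σ/ω_n = 0.236.
%OS = 100 e^{−πζ/√(1−ζ²)} with ζ = 0.236 gives 46.6%.

%OS ≈ 46.6%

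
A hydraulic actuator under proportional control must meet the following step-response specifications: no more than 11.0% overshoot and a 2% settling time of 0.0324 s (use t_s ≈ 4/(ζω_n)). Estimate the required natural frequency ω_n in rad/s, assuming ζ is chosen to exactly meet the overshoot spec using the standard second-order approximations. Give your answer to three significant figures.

ω_n ≈ 215 rad/s

Inverting the overshoot relation: ζ = |ln 0.110|/√(π² + ln²0.110) = 0.575.
From t_s ≈ 4/(ζω_n): ω_n = 4/(ζ·t_s) = 4/(0.575·0.0324) = 215 rad/s.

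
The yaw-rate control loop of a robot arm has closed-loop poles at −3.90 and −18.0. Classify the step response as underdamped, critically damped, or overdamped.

overdamped

Since the poles are distinct, negative and real, the response is overdamped.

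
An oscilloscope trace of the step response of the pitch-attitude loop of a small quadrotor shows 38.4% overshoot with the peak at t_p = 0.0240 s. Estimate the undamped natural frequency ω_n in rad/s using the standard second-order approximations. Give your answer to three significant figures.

ω_n ≈ 137 rad/s

From the overshoot, ζ = −ln(OS)/√(π²+ln²(OS)) = 0.291.
From t_p = π/ω_d, ω_d = π/0.0240 = 131 rad/s, so ω_n = ω_d/√(1−ζ²) = 137 rad/s.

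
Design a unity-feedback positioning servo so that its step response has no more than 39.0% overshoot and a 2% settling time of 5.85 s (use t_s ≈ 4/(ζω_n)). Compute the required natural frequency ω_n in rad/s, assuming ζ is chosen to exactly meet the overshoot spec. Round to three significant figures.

ζ = −ln(OS)/√(π² + (ln OS)²). With OS = 0.390, ln OS = −0.9416 and ζ = 0.9416/3.280 = 0.287.
From t_s ≈ 4/(ζω_n): ω_n = 4/(ζ·t_s) = 4/(0.287·5.85) = 2.38 rad/s.

ω_n ≈ 2.38 rad/s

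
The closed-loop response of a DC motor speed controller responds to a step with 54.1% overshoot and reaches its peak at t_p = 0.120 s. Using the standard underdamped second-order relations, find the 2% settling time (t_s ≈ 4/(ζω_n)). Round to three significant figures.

The overshoot fixes ζ = −ln(OS)/√(π²+ln²(OS)) = 0.192.
t_p = π/ω_d ⇒ ω_d = 26.2 rad/s; then ω_n = ω_d/√(1−ζ²) = 26.7 rad/s.
t_s ≈ 4/(ζω_n) = 4/(0.192·26.7) = 0.781 s.

t_s ≈ 0.781 s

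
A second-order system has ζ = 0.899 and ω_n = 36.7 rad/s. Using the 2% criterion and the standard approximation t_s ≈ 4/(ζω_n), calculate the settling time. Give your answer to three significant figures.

t_s ≈ 0.121 s

t_s ≈ 4/(ζω_n) = 4/(0.899 × 36.7) = 0.121 s.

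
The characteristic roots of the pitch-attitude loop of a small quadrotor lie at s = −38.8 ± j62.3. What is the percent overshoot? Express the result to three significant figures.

With σ = 38.8, ω_d = 62.3: ω_n = √(σ²+ω_d²) = 73.4 rad/s, ζ = σ/ω_n = 0.529.
%OS = 100·exp(−πζ/√(1−ζ²)) = 14.1%.

%OS ≈ 14.1%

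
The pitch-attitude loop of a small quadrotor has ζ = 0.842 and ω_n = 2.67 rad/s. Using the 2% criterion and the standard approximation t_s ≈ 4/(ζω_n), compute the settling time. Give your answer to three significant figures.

t_s ≈ 4/(ζω_n) = 4/(0.842 × 2.67) = 1.78 s.

t_s ≈ 1.78 s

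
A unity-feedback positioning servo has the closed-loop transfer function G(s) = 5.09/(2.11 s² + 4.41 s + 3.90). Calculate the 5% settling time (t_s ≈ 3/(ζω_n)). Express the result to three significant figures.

t_s ≈ 2.87 s

Dividing through by 2.11: denominator becomes s² + 2.090 s + 1.848.
So ω_n = √1.848 = 1.36 rad/s and ζ = 2.090/(2·1.36) = 0.769.
t_s ≈ 3/(ζω_n) = 2.87 s.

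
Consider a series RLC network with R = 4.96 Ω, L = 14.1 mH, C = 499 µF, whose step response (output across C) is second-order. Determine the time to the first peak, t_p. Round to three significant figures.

t_p ≈ 0.00942 s

For a series RLC circuit (capacitor voltage as output), ω_n = 1/√(LC) = 1/√(14.1 mH · 499 µF) = 377 rad/s.
ζ = (R/2)·√(C/L) = (4.96/2)·√(499 µF/14.1 mH) = 0.467.
ω_d = ω_n√(1−ζ²) = 333 rad/s. t_p = π/ω_d = 0.00942 s.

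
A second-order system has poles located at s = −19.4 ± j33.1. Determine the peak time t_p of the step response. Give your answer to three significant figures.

t_p = π/ω_d with ω_d = 33.1 (the imaginary part), so t_p = 0.0949 s.

t_p ≈ 0.0949 s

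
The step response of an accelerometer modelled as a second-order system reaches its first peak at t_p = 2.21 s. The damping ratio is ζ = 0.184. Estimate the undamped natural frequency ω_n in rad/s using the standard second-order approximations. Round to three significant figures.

Peak time t_p = π/ω_d, so ω_d = π/t_p = π/2.21 = 1.42 rad/s.
ω_n = ω_d/√(1−ζ²) = 1.42/√0.966 = 1.45 rad/s.

ω_n ≈ 1.45 rad/s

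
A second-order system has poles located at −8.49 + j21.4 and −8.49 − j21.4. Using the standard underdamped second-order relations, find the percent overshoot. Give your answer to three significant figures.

The poles are at −σ ± jω_d with σ = 8.49 and ω_d = 21.4, so ω_n = √(σ²+ω_d²) = 23.0 rad/s and ζ = σ/ω_n = 0.369.
%OS = 100 e^{−πζ/√(1−ζ²)} with ζ = 0.369 gives 28.8%.

%OS ≈ 28.8%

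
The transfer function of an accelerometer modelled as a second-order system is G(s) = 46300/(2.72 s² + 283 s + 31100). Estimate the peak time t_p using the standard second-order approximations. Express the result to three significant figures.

t_p ≈ 0.0336 s

Dividing through by 2.72: denominator becomes s² + 104.0 s + 11430.
So ω_n = √11430 = 107 rad/s and ζ = 104.0/(2·107) = 0.487.
ω_d = ω_n√(1−ζ²) = 93.4 rad/s. t_p = π/ω_d = 0.0336 s.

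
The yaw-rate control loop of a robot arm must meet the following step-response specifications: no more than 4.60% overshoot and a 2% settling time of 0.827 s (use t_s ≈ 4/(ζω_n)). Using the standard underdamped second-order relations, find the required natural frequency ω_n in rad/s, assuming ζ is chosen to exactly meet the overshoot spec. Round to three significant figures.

From %OS = 100·exp(−πζ/√(1−ζ²)), invert to get ζ = −ln(OS)/√(π² + ln²(OS)) with OS = 0.0460.
−ln 0.0460 = 3.079, so ζ = 3.079/√(π² + 9.481) = 0.700.
Then ω_n = 4/(ζ t_s) = 4/(0.700 × 0.827) = 6.91 rad/s.

ω_n ≈ 6.91 rad/s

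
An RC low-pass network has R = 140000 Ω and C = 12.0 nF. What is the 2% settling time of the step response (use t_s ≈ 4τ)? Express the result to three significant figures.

τ = RC = 140000 × 12.0 nF = 0.00168 s.
t_s ≈ 4τ = 0.00672 s.

t_s ≈ 0.00672 s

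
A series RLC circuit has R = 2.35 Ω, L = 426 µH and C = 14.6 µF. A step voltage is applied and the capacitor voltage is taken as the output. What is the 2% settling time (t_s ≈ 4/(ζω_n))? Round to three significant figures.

t_s ≈ 0.00145 s

For a series RLC circuit (capacitor voltage as output), ω_n = 1/√(LC) = 1/√(426 µH · 14.6 µF) = 12700 rad/s.
ζ = (R/2)·√(C/L) = (2.35/2)·√(14.6 µF/426 µH) = 0.218.
t_s ≈ 4/(ζω_n) = 0.00145 s.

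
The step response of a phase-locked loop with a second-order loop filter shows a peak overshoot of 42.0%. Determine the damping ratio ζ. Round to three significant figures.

From %OS = 100·exp(−πζ/√(1−ζ²)), invert to get ζ = −ln(OS)/√(π² + ln²(OS)) with OS = 0.420.
−ln 0.420 = 0.8675, so ζ = 0.8675/√(π² + 0.7526) = 0.266.

ζ ≈ 0.266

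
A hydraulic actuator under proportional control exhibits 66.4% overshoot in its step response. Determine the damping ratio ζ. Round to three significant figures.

ζ = −ln(OS)/√(π² + (ln OS)²). With OS = 0.664, ln OS = −0.4095 and ζ = 0.4095/3.168 = 0.129.

ζ ≈ 0.129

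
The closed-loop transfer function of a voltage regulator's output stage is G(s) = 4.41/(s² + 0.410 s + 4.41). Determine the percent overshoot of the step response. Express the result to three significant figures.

%OS ≈ 73.5%

ω_n = √4.41 = 2.10 rad/s; ζ = 0.410/(2·2.10) = 0.0976.
Overshoot: exp(−π·0.0976/√(1−0.0976²)) = 0.735, i.e. 73.5%.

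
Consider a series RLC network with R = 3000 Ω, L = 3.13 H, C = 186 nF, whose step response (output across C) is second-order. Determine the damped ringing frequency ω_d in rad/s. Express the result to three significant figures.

For a series RLC circuit (capacitor voltage as output), ω_n = 1/√(LC) = 1/√(3.13 H · 186 nF) = 1310 rad/s.
ζ = (R/2)·√(C/L) = (3000/2)·√(186 nF/3.13 H) = 0.366.
ω_d = 1310·√(1 − 0.366²) = 1220 rad/s.

ω_d ≈ 1220 rad/s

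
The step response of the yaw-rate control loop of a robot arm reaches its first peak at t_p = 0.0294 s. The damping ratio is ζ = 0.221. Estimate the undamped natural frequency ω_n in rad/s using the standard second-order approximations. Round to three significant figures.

ω_n ≈ 110 rad/s

Peak time t_p = π/ω_d, so ω_d = π/t_p = π/0.0294 = 107 rad/s.
ω_n = ω_d/√(1−ζ²) = 107/√0.951 = 110 rad/s.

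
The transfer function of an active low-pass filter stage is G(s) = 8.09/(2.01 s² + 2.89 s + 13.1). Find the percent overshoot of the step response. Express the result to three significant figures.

Dividing through by 2.01: denominator becomes s² + 1.438 s + 6.517.
So ω_n = √6.517 = 2.55 rad/s and ζ = 1.438/(2·2.55) = 0.282.
%OS = 100·exp(−πζ/√(1−ζ²)) = 39.8%.

%OS ≈ 39.8%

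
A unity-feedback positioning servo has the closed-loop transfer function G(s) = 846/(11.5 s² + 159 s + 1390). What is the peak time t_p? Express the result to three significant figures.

t_p ≈ 0.367 s

Dividing through by 11.5: denominator becomes s² + 13.83 s + 120.9.
So ω_n = √120.9 = 11.0 rad/s and ζ = 13.83/(2·11.0) = 0.629.
ω_d = ω_n√(1−ζ²) = 8.55 rad/s. t_p = π/ω_d = 0.367 s.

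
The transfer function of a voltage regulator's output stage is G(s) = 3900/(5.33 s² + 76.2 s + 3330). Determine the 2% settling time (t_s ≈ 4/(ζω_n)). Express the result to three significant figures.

Dividing through by 5.33: denominator becomes s² + 14.30 s + 624.8.
So ω_n = √624.8 = 25.0 rad/s and ζ = 14.30/(2·25.0) = 0.286.
t_s ≈ 4/(ζω_n) = 0.560 s.

t_s ≈ 0.560 s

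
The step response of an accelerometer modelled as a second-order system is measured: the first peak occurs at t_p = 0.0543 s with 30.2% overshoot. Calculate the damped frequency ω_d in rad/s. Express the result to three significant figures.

ω_d ≈ 57.9 rad/s

t_p = π/ω_d, so ω_d = π/0.0543 = 57.9 rad/s.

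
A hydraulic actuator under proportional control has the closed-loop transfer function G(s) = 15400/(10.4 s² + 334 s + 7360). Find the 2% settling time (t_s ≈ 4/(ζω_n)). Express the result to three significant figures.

Dividing through by 10.4: denominator becomes s² + 32.12 s + 707.7.
So ω_n = √707.7 = 26.6 rad/s and ζ = 32.12/(2·26.6) = 0.604.
t_s ≈ 4/(ζω_n) = 0.249 s.

t_s ≈ 0.249 s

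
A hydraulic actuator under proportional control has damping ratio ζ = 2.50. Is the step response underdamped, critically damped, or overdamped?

overdamped

Since ζ = 2.50 > 1, the system is overdamped.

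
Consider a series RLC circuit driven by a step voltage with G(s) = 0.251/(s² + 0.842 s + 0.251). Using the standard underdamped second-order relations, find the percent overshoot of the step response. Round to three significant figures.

%OS ≈ 0.767%

ω_n = √0.251 = 0.501 rad/s; ζ = 0.842/(2·0.501) = 0.840.
%OS = 100 e^{−πζ/√(1−ζ²)} with ζ = 0.840 gives 0.767%.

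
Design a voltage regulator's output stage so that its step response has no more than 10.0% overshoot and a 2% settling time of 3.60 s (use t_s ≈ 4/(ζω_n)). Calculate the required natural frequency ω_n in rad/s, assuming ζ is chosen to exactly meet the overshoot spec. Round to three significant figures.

Inverting the overshoot relation: ζ = |ln 0.100|/√(π² + ln²0.100) = 0.591.
Then ω_n = 4/(ζ t_s) = 4/(0.591 × 3.60) = 1.88 rad/s.

ω_n ≈ 1.88 rad/s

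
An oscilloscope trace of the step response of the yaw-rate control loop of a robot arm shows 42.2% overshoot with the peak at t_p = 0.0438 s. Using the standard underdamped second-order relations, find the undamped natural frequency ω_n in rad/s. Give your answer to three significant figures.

ω_n ≈ 74.4 rad/s

ζ from %OS: ζ = |ln 0.422|/√(π²+ln²0.422) = 0.265.
From t_p = π/ω_d, ω_d = π/0.0438 = 71.7 rad/s, so ω_n = ω_d/√(1−ζ²) = 74.4 rad/s.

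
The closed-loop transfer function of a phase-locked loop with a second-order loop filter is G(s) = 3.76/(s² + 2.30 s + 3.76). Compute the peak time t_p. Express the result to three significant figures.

t_p ≈ 2.01 s

Matching coefficients with s² + 2ζω_n s + ω_n² gives ω_n² = 3.76 ⇒ ω_n = 1.94 rad/s, and ζ = 2.30/(2ω_n) = 0.593.
ω_d = ω_n√(1−ζ²) = 1.56 rad/s. Then t_p = π/ω_d = 2.01 s.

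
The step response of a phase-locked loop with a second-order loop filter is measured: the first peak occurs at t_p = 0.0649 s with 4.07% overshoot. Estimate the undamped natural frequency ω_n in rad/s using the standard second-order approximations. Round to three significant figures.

ω_n ≈ 69.1 rad/s

ζ from %OS: ζ = |ln 0.0407|/√(π²+ln²0.0407) = 0.714.
From t_p = π/ω_d, ω_d = π/0.0649 = 48.4 rad/s, so ω_n = ω_d/√(1−ζ²) = 69.1 rad/s.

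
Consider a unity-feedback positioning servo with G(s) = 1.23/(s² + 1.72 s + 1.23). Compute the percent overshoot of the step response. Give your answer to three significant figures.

%OS ≈ 2.11%

ω_n = √1.23 = 1.11 rad/s; ζ = 1.72/(2·1.11) = 0.775.
%OS = 100·exp(−πζ/√(1−ζ²)) = 2.11%.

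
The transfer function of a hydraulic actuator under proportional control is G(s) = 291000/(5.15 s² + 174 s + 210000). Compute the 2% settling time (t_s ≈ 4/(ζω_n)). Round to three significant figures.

t_s ≈ 0.237 s

Dividing through by 5.15: denominator becomes s² + 33.79 s + 40780.
So ω_n = √40780 = 202 rad/s and ζ = 33.79/(2·202) = 0.0837.
t_s ≈ 4/(ζω_n) = 0.237 s.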